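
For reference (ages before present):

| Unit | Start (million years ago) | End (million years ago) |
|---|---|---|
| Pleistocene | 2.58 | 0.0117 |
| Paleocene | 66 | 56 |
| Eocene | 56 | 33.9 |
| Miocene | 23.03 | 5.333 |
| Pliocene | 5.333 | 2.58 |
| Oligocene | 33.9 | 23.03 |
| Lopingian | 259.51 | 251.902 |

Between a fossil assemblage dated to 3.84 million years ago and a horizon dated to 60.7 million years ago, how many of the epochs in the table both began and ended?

3

60.7 Ma sits inside the Paleocene (66–56) and 3.84 Ma inside the Pliocene (5.333–2.58); neither of those is wholly between the two dates.
The listed epochs lying completely between them are Eocene, Oligocene, Miocene — 3 in all.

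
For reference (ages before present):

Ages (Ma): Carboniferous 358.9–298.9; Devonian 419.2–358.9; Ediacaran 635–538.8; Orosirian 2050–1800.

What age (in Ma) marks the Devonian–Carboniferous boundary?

The Devonian ends and the Carboniferous begins at 358.9 Ma.

358.9 Ma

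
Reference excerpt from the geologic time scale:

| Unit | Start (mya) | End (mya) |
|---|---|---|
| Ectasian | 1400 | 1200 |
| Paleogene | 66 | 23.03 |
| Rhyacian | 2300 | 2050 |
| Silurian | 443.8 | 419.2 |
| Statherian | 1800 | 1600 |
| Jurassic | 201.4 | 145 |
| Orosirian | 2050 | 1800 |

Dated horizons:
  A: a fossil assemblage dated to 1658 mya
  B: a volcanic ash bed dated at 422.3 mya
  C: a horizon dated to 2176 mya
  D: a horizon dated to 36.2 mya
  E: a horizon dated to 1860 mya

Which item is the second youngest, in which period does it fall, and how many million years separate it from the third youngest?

Sorted youngest-first by Ma: D (36.2), B (422.3), A (1658), E (1860), C (2176).
The second youngest is B at 422.3 Ma, which lies in 443.8–419.2 Ma: the Silurian.
The third youngest is A at 1658 Ma; separation = |422.3 − 1658| = 1235.7 Myr.

B, in the Silurian; 1235.7 million years to A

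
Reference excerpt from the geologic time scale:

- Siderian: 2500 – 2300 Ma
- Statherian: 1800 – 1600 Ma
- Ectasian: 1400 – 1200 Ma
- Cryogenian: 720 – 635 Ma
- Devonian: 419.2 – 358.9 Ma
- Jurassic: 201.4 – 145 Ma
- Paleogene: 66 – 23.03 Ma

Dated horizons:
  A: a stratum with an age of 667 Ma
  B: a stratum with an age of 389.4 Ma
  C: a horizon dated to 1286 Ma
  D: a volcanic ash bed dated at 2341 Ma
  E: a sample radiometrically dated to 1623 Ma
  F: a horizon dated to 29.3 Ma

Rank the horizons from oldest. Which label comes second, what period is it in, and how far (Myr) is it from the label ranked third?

Larger Ma means older, so oldest first: D 2341 > E 1623 > C 1286 > A 667 > B 389.4 > F 29.3.
Counting 2 along gives E (1623 Ma); the excerpt puts that inside the Statherian, 1800–1600 Ma.
Next in line is C (1286 Ma), and 1623 − 1286 = 337 Myr.

E, in the Statherian; 337 million years to C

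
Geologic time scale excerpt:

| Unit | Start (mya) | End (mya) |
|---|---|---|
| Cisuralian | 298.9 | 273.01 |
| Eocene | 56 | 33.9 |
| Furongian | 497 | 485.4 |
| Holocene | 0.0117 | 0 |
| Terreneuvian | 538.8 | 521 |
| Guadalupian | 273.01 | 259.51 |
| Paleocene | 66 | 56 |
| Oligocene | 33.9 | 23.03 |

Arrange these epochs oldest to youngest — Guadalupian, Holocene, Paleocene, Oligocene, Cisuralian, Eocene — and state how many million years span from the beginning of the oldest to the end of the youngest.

Start ages (Ma): Cisuralian 298.9, Guadalupian 273.01, Paleocene 66, Eocene 56, Oligocene 33.9, Holocene 0.0117.
Ordered oldest to youngest: Cisuralian, Guadalupian, Paleocene, Eocene, Oligocene, Holocene.
Span = 298.9 − 0 = 298.9 Myr.

Cisuralian → Guadalupian → Paleocene → Eocene → Oligocene → Holocene; total span 298.9 Myr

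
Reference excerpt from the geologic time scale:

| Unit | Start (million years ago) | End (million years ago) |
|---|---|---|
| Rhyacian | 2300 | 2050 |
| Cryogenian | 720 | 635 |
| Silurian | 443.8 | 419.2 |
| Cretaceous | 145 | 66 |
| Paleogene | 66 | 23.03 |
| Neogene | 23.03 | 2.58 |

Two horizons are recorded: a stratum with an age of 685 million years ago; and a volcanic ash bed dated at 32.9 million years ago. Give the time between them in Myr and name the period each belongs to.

652.1 million years apart; the first in the Cryogenian, the second in the Paleogene

Elapsed time: 685 − 32.9 = 652.1 Myr.
685 Ma lies within 720–635 Ma: Cryogenian.
32.9 Ma lies within 66–23.03 Ma: Paleogene.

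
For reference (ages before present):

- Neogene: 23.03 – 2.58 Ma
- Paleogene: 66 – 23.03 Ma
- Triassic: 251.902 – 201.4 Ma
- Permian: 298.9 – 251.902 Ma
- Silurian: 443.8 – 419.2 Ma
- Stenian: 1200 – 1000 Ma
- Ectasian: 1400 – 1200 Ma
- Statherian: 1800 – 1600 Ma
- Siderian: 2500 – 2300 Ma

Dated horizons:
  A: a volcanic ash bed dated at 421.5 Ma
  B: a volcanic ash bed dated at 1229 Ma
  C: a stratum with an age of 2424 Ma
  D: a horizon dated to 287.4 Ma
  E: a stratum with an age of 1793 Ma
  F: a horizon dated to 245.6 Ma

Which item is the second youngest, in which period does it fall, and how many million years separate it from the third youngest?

D, in the Permian; 134.1 million years to A

Smaller Ma means younger, so youngest first: F 245.6 < D 287.4 < A 421.5 < B 1229 < E 1793 < C 2424.
Counting 2 along gives D (287.4 Ma); the excerpt puts that inside the Permian, 298.9–251.902 Ma.
Next in line is A (421.5 Ma), and 421.5 − 287.4 = 134.1 Myr.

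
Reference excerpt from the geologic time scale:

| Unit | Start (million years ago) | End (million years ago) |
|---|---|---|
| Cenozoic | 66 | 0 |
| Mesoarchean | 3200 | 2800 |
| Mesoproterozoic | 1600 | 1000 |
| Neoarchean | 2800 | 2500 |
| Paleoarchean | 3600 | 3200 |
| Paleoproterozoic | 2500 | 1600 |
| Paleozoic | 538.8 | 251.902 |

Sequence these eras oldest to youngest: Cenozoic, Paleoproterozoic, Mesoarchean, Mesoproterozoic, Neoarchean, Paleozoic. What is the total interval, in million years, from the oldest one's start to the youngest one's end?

Mesoarchean, Neoarchean, Paleoproterozoic, Mesoproterozoic, Paleozoic, Cenozoic; total span 3200 Myr

From the excerpt: Cenozoic 66–0; Paleoproterozoic 2500–1600; Mesoarchean 3200–2800; Mesoproterozoic 1600–1000; Neoarchean 2800–2500; Paleozoic 538.8–251.902 (Ma).
Larger Ma is earlier, so the oldest is Mesoarchean and the youngest is Cenozoic; oldest to youngest: Mesoarchean, Neoarchean, Paleoproterozoic, Mesoproterozoic, Paleozoic, Cenozoic.
Oldest start 3200 minus youngest end 0 gives 3200 Myr overall.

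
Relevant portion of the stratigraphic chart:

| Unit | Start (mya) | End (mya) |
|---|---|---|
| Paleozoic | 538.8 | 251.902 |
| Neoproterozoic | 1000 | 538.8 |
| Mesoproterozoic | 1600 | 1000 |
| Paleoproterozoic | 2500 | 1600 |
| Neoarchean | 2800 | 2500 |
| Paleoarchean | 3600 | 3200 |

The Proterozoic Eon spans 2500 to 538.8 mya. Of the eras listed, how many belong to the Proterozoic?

Eras inside 2500–538.8 Ma: Paleoproterozoic, Mesoproterozoic, Neoproterozoic — 3 in total.

3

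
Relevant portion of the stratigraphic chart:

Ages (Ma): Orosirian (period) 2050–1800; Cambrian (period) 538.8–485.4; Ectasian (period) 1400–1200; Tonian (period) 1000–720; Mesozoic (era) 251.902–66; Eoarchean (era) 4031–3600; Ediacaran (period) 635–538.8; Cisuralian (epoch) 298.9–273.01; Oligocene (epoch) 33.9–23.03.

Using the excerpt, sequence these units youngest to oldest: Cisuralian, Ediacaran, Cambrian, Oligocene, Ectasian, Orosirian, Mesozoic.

Oligocene, Mesozoic, Cisuralian, Cambrian, Ediacaran, Ectasian, Orosirian

The oldest of these is Orosirian (starts 2050 Ma) and the youngest is Oligocene (ends 23.03 Ma).
In between, by decreasing start age: Ectasian (1400), Ediacaran (635), Cambrian (538.8), Cisuralian (298.9), Mesozoic (251.902).
Listing youngest first means reversing that sequence.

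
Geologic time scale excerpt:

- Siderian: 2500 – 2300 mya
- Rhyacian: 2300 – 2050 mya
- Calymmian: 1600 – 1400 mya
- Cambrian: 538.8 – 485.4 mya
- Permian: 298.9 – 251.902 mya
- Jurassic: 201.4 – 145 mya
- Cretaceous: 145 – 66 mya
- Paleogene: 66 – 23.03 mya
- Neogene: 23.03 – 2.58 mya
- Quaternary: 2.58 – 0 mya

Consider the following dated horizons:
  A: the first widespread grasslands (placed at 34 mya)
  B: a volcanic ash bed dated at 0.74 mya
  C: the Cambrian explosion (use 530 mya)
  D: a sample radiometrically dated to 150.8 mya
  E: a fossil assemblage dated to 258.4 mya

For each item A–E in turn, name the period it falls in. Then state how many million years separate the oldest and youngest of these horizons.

A — Paleogene; B — Quaternary; C — Cambrian; D — Jurassic; E — Permian; span 529.26 million years

Match each age against the start–end ranges in the excerpt: A = 34 Ma → Paleogene (66–23.03); B = 0.74 Ma → Quaternary (2.58–0); C = 530 Ma → Cambrian (538.8–485.4); D = 150.8 Ma → Jurassic (201.4–145); E = 258.4 Ma → Permian (298.9–251.902).
The largest age is 530 Ma and the smallest is 0.74 Ma; their difference is 529.26 Myr.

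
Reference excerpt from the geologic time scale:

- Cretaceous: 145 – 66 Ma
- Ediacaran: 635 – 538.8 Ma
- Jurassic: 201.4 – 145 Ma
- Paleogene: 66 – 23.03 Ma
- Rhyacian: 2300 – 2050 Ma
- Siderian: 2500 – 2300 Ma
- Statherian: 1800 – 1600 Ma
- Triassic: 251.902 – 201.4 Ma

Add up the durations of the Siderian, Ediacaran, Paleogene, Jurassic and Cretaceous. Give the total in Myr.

Each duration: Siderian = 200; Ediacaran = 96.2; Paleogene = 42.97; Jurassic = 56.4; Cretaceous = 79.
Sum: 200 + 96.2 + 42.97 + 56.4 + 79 = 474.57 Myr.

474.57 million years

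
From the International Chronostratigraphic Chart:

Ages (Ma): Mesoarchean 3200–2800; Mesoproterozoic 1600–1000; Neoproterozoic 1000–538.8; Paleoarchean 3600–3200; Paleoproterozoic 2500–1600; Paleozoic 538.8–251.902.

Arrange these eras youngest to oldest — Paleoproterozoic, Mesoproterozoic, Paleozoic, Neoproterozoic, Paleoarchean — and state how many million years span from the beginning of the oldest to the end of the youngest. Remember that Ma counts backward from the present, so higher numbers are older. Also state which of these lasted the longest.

Paleozoic, Neoproterozoic, Mesoproterozoic, Paleoproterozoic, Paleoarchean; total span 3348.098 Myr; longest is Paleoproterozoic

Start ages (Ma): Paleoarchean 3600, Paleoproterozoic 2500, Mesoproterozoic 1600, Neoproterozoic 1000, Paleozoic 538.8.
Ordered youngest to oldest: Paleozoic, Neoproterozoic, Mesoproterozoic, Paleoproterozoic, Paleoarchean.
Span = 3600 − 251.902 = 3348.098 Myr.
Durations: Neoproterozoic 461.2, Mesoproterozoic 600, Paleoproterozoic 900, Paleoarchean 400, Paleozoic 286.898 → longest is Paleoproterozoic (900 Myr).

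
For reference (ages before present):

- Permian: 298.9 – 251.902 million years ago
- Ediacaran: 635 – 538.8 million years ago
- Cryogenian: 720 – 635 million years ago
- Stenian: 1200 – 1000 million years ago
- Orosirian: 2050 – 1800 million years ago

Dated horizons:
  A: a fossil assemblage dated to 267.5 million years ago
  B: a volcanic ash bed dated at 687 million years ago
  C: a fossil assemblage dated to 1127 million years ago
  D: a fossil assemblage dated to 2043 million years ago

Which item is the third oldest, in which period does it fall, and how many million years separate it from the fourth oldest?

B, in the Cryogenian; 419.5 million years to A

Larger Ma means older, so oldest first: D 2043 > C 1127 > B 687 > A 267.5.
Counting 3 along gives B (687 Ma); the excerpt puts that inside the Cryogenian, 720–635 Ma.
Next in line is A (267.5 Ma), and 687 − 267.5 = 419.5 Myr.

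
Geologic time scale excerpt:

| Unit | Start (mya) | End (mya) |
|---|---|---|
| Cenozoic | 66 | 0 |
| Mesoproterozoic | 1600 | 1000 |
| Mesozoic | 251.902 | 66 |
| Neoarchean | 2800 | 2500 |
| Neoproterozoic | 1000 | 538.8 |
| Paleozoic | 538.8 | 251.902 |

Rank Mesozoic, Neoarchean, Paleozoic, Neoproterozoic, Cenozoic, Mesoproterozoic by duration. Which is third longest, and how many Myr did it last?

Start − end for each: Mesozoic 251.902 − 66 = 185.902; Neoarchean 2800 − 2500 = 300; Paleozoic 538.8 − 251.902 = 286.898; Neoproterozoic 1000 − 538.8 = 461.2; Cenozoic 66 − 0 = 66; Mesoproterozoic 1600 − 1000 = 600.
Ranking these from longest: Mesoproterozoic > Neoproterozoic > Neoarchean > Paleozoic > Mesozoic > Cenozoic.
Position 3 in that ranking is Neoarchean, which lasted 300 Myr.

Neoarchean, 300 million years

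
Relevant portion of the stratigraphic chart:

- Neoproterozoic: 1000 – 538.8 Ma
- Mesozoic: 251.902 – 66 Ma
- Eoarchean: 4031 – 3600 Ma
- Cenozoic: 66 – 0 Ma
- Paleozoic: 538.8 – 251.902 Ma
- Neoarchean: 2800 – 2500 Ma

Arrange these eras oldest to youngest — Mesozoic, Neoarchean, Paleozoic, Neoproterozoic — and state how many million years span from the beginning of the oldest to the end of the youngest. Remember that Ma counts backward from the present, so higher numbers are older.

Start ages (Ma): Neoarchean 2800, Neoproterozoic 1000, Paleozoic 538.8, Mesozoic 251.902.
Ordered oldest to youngest: Neoarchean, Neoproterozoic, Paleozoic, Mesozoic.
Span = 2800 − 66 = 2734 Myr.

Neoarchean → Neoproterozoic → Paleozoic → Mesozoic; total span 2734 Myr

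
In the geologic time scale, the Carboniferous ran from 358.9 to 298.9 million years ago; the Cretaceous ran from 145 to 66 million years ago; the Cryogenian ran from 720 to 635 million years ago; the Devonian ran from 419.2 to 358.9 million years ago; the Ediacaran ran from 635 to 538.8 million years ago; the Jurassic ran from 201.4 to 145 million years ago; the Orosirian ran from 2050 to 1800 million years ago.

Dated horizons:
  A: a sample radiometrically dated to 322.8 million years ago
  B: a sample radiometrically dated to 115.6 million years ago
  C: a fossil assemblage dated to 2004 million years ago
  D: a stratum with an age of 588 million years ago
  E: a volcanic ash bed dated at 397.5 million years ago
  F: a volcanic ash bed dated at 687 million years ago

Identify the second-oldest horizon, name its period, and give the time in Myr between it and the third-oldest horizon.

Sorted oldest-first by Ma: C (2004), F (687), D (588), E (397.5), A (322.8), B (115.6).
The second oldest is F at 687 Ma, which lies in 720–635 Ma: the Cryogenian.
The third oldest is D at 588 Ma; separation = |687 − 588| = 99 Myr.

F, in the Cryogenian; 99 million years to D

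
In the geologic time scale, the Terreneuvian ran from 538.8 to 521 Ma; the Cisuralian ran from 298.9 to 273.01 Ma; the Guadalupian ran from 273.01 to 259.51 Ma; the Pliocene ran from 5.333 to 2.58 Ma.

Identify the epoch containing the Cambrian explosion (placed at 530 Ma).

530 Ma lies between 538.8 and 521 Ma, so it falls in the Terreneuvian.

Terreneuvian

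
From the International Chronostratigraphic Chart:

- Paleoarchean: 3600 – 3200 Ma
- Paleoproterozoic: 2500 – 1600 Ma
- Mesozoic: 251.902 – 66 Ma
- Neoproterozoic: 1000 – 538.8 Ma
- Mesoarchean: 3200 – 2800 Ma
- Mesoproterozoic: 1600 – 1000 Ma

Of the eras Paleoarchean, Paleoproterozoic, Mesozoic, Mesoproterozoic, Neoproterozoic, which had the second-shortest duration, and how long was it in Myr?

Paleoarchean, 400 million years

Start − end for each: Paleoarchean 3600 − 3200 = 400; Paleoproterozoic 2500 − 1600 = 900; Mesozoic 251.902 − 66 = 185.902; Mesoproterozoic 1600 − 1000 = 600; Neoproterozoic 1000 − 538.8 = 461.2.
Ranking these from shortest: Mesozoic < Paleoarchean < Neoproterozoic < Mesoproterozoic < Paleoproterozoic.
Position 2 in that ranking is Paleoarchean, which lasted 400 Myr.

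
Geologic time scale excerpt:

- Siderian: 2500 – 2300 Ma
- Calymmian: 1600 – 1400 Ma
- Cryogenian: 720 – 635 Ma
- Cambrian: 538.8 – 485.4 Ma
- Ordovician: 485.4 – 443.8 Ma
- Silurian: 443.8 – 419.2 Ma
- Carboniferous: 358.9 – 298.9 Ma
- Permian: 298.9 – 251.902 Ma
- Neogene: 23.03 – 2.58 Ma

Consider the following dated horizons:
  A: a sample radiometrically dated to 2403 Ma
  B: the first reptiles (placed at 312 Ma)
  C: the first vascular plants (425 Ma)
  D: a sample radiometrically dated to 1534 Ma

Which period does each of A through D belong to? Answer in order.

A — Siderian; B — Carboniferous; C — Silurian; D — Calymmian

Match each age against the start–end ranges in the excerpt: A = 2403 Ma → Siderian (2500–2300); B = 312 Ma → Carboniferous (358.9–298.9); C = 425 Ma → Silurian (443.8–419.2); D = 1534 Ma → Calymmian (1600–1400).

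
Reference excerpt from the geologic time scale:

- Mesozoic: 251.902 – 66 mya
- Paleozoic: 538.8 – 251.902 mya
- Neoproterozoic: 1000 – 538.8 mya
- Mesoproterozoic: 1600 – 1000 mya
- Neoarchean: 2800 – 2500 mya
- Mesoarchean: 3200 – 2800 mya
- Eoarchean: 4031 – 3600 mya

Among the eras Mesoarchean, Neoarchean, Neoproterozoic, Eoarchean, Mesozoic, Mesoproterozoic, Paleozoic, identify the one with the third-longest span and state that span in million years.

Start − end for each: Mesoarchean 3200 − 2800 = 400; Neoarchean 2800 − 2500 = 300; Neoproterozoic 1000 − 538.8 = 461.2; Eoarchean 4031 − 3600 = 431; Mesozoic 251.902 − 66 = 185.902; Mesoproterozoic 1600 − 1000 = 600; Paleozoic 538.8 − 251.902 = 286.898.
Ranking these from longest: Mesoproterozoic > Neoproterozoic > Eoarchean > Mesoarchean > Neoarchean > Paleozoic > Mesozoic.
Position 3 in that ranking is Eoarchean, which lasted 431 Myr.

Eoarchean, 431 million years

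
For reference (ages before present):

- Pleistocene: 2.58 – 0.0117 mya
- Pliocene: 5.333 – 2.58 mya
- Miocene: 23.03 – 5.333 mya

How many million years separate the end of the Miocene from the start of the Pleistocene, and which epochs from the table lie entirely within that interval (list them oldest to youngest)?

End of Miocene = 5.333 Ma; start of Pleistocene = 2.58 Ma.
Gap = 5.333 − 2.58 = 2.753 Myr.
Epochs wholly inside 5.333–2.58 Ma: Pliocene (5.333–2.58).

2.753 million years; Pliocene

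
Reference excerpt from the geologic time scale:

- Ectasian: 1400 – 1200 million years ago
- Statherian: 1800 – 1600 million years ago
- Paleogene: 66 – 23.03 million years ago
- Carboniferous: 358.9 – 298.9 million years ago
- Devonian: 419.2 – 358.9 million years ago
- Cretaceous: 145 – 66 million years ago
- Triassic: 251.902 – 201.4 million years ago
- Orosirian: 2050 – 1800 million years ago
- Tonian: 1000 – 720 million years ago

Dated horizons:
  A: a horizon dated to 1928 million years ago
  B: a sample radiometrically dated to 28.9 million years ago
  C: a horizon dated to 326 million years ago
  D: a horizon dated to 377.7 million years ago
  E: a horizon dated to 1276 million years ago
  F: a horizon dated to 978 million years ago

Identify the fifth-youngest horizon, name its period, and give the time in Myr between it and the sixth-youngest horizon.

Sorted youngest-first by Ma: B (28.9), C (326), D (377.7), F (978), E (1276), A (1928).
The fifth youngest is E at 1276 Ma, which lies in 1400–1200 Ma: the Ectasian.
The sixth youngest is A at 1928 Ma; separation = |1276 − 1928| = 652 Myr.

E, in the Ectasian; 652 million years to A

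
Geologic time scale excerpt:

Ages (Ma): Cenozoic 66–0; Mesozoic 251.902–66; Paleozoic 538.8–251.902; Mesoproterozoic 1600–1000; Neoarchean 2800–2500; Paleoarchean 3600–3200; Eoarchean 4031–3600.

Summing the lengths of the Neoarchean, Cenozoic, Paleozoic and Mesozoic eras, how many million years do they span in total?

838.8 million years

Each duration: Neoarchean = 300; Cenozoic = 66; Paleozoic = 286.898; Mesozoic = 185.902.
Sum: 300 + 66 + 286.898 + 185.902 = 838.8 Myr.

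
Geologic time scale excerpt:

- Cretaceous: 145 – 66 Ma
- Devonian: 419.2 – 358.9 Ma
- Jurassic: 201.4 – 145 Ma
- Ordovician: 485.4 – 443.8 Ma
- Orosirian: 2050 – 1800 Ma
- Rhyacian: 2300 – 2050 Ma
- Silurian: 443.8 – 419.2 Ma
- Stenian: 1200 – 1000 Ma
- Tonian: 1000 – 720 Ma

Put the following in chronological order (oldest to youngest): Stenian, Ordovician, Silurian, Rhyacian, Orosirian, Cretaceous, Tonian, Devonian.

Rhyacian, Orosirian, Stenian, Tonian, Ordovician, Silurian, Devonian, Cretaceous

The oldest of these is Rhyacian (starts 2300 Ma) and the youngest is Cretaceous (ends 66 Ma).
In between, by decreasing start age: Orosirian (2050), Stenian (1200), Tonian (1000), Ordovician (485.4), Silurian (443.8), Devonian (419.2).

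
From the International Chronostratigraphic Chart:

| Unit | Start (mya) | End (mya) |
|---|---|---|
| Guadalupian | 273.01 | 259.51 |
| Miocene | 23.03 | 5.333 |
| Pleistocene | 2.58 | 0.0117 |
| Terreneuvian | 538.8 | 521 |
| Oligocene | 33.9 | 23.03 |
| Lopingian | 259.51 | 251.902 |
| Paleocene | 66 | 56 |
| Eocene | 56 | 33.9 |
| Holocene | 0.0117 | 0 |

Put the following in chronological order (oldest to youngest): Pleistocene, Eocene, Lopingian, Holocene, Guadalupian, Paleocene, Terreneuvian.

Terreneuvian → Guadalupian → Lopingian → Paleocene → Eocene → Pleistocene → Holocene

The oldest of these is Terreneuvian (starts 538.8 Ma) and the youngest is Holocene (ends 0 Ma).
In between, by decreasing start age: Guadalupian (273.01), Lopingian (259.51), Paleocene (66), Eocene (56), Pleistocene (2.58).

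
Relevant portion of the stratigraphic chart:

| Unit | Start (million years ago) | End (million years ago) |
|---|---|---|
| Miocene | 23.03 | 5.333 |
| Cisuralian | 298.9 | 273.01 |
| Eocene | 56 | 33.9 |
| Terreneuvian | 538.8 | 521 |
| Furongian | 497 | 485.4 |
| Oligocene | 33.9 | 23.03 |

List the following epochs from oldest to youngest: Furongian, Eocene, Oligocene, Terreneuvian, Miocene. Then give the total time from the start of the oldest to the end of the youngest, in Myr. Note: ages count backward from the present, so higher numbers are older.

Terreneuvian → Furongian → Eocene → Oligocene → Miocene; total span 533.467 Myr

Start ages (Ma): Terreneuvian 538.8, Furongian 497, Eocene 56, Oligocene 33.9, Miocene 23.03.
Ordered oldest to youngest: Terreneuvian, Furongian, Eocene, Oligocene, Miocene.
Span = 538.8 − 5.333 = 533.467 Myr.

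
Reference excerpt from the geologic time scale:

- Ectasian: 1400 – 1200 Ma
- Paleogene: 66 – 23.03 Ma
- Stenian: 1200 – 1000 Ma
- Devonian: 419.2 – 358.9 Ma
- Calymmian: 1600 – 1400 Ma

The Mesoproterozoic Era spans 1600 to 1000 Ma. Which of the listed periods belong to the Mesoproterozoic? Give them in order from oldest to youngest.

Calymmian, Ectasian, Stenian

Periods with both bounds inside 1600–1000 Ma: Calymmian (1600–1400), Ectasian (1400–1200), Stenian (1200–1000).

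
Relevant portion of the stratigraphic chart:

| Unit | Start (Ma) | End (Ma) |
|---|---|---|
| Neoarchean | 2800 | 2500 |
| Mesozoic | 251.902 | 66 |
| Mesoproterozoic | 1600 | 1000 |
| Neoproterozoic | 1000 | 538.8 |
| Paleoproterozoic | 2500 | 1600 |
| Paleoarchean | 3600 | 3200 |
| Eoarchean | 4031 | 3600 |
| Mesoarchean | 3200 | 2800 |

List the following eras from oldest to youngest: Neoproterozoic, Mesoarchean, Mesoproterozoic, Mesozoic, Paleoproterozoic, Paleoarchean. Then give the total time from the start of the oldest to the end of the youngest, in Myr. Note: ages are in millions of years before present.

From the excerpt: Neoproterozoic 1000–538.8; Mesoarchean 3200–2800; Mesoproterozoic 1600–1000; Mesozoic 251.902–66; Paleoproterozoic 2500–1600; Paleoarchean 3600–3200 (Ma).
Larger Ma is earlier, so the oldest is Paleoarchean and the youngest is Mesozoic; oldest to youngest: Paleoarchean, Mesoarchean, Paleoproterozoic, Mesoproterozoic, Neoproterozoic, Mesozoic.
Oldest start 3600 minus youngest end 66 gives 3534 Myr overall.

Paleoarchean → Mesoarchean → Paleoproterozoic → Mesoproterozoic → Neoproterozoic → Mesozoic; total span 3534 Myr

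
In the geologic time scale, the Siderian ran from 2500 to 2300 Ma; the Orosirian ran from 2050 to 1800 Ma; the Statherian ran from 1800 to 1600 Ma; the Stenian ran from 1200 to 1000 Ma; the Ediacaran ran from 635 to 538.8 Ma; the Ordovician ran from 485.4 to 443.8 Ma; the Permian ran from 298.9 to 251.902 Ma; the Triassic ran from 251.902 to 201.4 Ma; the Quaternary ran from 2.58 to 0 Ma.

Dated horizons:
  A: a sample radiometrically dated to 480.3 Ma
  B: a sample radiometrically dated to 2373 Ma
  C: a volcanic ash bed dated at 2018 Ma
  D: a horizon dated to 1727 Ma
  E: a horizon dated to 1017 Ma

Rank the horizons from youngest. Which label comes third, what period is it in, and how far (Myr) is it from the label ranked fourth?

D, in the Statherian; 291 million years to C

Sorted youngest-first by Ma: A (480.3), E (1017), D (1727), C (2018), B (2373).
The third youngest is D at 1727 Ma, which lies in 1800–1600 Ma: the Statherian.
The fourth youngest is C at 2018 Ma; separation = |1727 − 2018| = 291 Myr.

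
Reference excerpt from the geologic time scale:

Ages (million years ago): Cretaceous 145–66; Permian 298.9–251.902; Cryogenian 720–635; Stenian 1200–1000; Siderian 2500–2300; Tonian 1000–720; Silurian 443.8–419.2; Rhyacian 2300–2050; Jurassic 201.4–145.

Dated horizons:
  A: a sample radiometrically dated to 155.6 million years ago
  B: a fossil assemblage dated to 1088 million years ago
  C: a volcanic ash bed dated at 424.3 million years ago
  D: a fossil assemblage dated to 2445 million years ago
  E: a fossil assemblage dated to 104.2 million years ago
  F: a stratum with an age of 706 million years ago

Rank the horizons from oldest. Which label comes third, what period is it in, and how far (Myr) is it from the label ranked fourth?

F, in the Cryogenian; 281.7 million years to C

Larger Ma means older, so oldest first: D 2445 > B 1088 > F 706 > C 424.3 > A 155.6 > E 104.2.
Counting 3 along gives F (706 Ma); the excerpt puts that inside the Cryogenian, 720–635 Ma.
Next in line is C (424.3 Ma), and 706 − 424.3 = 281.7 Myr.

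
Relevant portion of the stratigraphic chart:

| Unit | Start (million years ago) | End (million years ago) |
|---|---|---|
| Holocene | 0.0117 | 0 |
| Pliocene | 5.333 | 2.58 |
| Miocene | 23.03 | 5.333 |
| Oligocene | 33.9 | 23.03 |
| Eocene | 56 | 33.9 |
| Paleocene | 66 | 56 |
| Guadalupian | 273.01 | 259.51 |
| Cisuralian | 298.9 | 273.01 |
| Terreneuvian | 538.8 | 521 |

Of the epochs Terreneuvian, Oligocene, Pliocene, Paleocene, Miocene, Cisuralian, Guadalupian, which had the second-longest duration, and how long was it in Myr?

Terreneuvian, 17.8 million years

Durations: Terreneuvian 17.8; Oligocene 10.87; Pliocene 2.753; Paleocene 10; Miocene 17.697; Cisuralian 25.89; Guadalupian 13.5 Myr.
Sorted longest-first: Cisuralian (25.89), Terreneuvian (17.8), Miocene (17.697), Guadalupian (13.5), Oligocene (10.87), Paleocene (10), Pliocene (2.753).
The second longest is Terreneuvian at 17.8 Myr.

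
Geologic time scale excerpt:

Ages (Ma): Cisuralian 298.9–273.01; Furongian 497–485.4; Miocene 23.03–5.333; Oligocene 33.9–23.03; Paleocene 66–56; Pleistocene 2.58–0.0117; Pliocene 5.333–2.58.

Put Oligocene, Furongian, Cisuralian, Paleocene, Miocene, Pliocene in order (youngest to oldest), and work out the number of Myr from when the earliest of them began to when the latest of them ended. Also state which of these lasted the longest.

From the excerpt: Oligocene 33.9–23.03; Furongian 497–485.4; Cisuralian 298.9–273.01; Paleocene 66–56; Miocene 23.03–5.333; Pliocene 5.333–2.58 (Ma).
Larger Ma is earlier, so the oldest is Furongian and the youngest is Pliocene; youngest to oldest: Pliocene, Miocene, Oligocene, Paleocene, Cisuralian, Furongian.
Oldest start 497 minus youngest end 2.58 gives 494.42 Myr overall.
Individual lengths (start − end): Paleocene 10; Cisuralian 25.89; Oligocene 10.87; Pliocene 2.753; Miocene 17.697; Furongian 11.6. The largest is Cisuralian at 25.89 Myr.

Pliocene, Miocene, Oligocene, Paleocene, Cisuralian, Furongian; total span 494.42 Myr; longest is Cisuralian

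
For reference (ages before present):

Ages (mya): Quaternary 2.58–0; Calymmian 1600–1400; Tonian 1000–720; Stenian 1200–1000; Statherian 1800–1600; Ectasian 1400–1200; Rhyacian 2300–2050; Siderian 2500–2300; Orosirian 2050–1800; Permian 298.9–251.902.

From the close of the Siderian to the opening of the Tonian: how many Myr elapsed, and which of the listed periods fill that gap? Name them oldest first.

The Siderian closes at 2300 Ma and the Tonian opens at 1000 Ma, so the interval is 2300 − 1000 = 1300 Myr.
A period fits inside if it starts at or after 2300 Ma and ends at or before 1000 Ma; oldest first that gives Rhyacian, Orosirian, Statherian, Calymmian, Ectasian, Stenian.

1300 million years; Rhyacian, Orosirian, Statherian, Calymmian, Ectasian, Stenian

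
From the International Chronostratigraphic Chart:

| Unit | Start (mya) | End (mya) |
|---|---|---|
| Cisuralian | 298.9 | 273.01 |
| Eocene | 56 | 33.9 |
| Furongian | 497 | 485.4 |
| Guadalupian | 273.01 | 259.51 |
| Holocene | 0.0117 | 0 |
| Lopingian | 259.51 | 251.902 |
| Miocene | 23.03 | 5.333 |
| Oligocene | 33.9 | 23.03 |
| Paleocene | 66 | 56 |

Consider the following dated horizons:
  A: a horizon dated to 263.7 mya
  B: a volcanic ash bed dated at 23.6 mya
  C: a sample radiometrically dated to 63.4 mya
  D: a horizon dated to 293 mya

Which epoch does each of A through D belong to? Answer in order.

A — Guadalupian; B — Oligocene; C — Paleocene; D — Cisuralian

A: 263.7 Ma lies in 273.01–259.51 Ma, so Guadalupian.
B: 23.6 Ma lies in 33.9–23.03 Ma, so Oligocene.
C: 63.4 Ma lies in 66–56 Ma, so Paleocene.
D: 293 Ma lies in 298.9–273.01 Ma, so Cisuralian.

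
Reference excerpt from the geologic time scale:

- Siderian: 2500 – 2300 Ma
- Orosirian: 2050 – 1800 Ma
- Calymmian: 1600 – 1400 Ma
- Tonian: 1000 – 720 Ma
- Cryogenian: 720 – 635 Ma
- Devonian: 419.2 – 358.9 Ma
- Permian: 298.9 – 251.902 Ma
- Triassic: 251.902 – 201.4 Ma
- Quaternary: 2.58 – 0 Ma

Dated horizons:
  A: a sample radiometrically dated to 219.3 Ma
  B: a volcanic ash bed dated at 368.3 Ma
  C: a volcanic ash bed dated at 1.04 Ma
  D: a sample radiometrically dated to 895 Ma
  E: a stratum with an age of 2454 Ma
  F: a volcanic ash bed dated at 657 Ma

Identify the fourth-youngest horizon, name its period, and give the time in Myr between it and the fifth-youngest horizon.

F, in the Cryogenian; 238 million years to D

Smaller Ma means younger, so youngest first: C 1.04 < A 219.3 < B 368.3 < F 657 < D 895 < E 2454.
Counting 4 along gives F (657 Ma); the excerpt puts that inside the Cryogenian, 720–635 Ma.
Next in line is D (895 Ma), and 895 − 657 = 238 Myr.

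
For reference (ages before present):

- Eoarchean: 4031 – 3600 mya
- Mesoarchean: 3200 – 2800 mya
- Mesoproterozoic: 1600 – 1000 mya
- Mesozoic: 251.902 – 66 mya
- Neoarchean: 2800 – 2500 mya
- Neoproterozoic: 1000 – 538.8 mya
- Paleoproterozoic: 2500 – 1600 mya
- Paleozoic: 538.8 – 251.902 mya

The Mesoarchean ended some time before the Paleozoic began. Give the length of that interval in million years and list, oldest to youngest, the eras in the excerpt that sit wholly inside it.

The Mesoarchean closes at 2800 Ma and the Paleozoic opens at 538.8 Ma, so the interval is 2800 − 538.8 = 2261.2 Myr.
An era fits inside if it starts at or after 2800 Ma and ends at or before 538.8 Ma; oldest first that gives Neoarchean, Paleoproterozoic, Mesoproterozoic, Neoproterozoic.

2261.2 million years; Neoarchean, Paleoproterozoic, Mesoproterozoic, Neoproterozoic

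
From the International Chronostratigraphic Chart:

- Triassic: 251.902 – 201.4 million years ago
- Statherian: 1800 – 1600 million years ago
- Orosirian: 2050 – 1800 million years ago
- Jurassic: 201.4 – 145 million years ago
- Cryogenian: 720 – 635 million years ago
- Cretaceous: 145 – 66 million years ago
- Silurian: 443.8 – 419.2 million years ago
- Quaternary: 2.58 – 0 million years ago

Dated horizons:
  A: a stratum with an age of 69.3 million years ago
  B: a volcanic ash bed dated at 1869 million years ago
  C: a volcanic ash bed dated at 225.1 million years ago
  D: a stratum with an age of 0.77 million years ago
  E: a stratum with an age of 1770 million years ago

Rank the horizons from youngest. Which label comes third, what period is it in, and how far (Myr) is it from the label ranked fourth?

Sorted youngest-first by Ma: D (0.77), A (69.3), C (225.1), E (1770), B (1869).
The third youngest is C at 225.1 Ma, which lies in 251.902–201.4 Ma: the Triassic.
The fourth youngest is E at 1770 Ma; separation = |225.1 − 1770| = 1544.9 Myr.

C, in the Triassic; 1544.9 million years to E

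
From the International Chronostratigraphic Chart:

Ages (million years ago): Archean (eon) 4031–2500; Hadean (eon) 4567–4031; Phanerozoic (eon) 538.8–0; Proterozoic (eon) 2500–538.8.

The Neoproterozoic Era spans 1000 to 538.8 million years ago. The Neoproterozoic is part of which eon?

Proterozoic

The Neoproterozoic (1000–538.8 Ma) lies entirely within 2500–538.8 Ma, the Proterozoic Eon.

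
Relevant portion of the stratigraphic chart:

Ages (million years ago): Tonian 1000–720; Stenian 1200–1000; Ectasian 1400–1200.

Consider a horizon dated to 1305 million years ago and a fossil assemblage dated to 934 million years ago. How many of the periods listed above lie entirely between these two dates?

1

The older date is 1305 Ma and the younger is 934 Ma.
Periods with start < 1305 and end > 934 Ma: Stenian (1200–1000).
That is 1 complete period.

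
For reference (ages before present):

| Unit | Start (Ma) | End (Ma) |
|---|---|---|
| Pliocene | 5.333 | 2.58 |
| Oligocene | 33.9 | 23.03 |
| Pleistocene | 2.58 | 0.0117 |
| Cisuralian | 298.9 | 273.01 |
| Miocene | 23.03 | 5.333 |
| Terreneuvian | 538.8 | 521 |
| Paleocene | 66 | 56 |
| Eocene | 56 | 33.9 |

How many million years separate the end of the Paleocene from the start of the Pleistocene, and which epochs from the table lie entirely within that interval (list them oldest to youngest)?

53.42 million years; Eocene, Oligocene, Miocene, Pliocene

The Paleocene closes at 56 Ma and the Pleistocene opens at 2.58 Ma, so the interval is 56 − 2.58 = 53.42 Myr.
An epoch fits inside if it starts at or after 56 Ma and ends at or before 2.58 Ma; oldest first that gives Eocene, Oligocene, Miocene, Pliocene.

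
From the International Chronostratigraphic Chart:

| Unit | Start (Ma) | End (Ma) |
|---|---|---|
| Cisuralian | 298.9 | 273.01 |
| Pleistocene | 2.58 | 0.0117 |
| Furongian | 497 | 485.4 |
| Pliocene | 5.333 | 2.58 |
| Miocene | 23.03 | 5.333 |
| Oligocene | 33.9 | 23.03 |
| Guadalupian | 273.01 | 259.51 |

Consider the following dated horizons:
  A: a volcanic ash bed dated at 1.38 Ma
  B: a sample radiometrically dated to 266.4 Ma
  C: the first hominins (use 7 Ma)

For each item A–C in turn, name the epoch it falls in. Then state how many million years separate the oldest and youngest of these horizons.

A: 1.38 Ma lies in 2.58–0.0117 Ma, so Pleistocene.
B: 266.4 Ma lies in 273.01–259.51 Ma, so Guadalupian.
C: 7 Ma lies in 23.03–5.333 Ma, so Miocene.
Oldest = 266.4 Ma, youngest = 1.38 Ma → span 265.02 Myr.

A — Pleistocene; B — Guadalupian; C — Miocene; span 265.02 million years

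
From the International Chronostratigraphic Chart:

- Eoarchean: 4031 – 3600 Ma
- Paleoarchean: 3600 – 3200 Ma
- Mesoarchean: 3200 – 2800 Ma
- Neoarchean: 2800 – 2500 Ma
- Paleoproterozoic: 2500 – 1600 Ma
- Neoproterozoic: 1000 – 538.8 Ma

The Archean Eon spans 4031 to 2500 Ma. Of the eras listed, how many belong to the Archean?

4

Eras inside 4031–2500 Ma: Eoarchean, Paleoarchean, Mesoarchean, Neoarchean — 4 in total.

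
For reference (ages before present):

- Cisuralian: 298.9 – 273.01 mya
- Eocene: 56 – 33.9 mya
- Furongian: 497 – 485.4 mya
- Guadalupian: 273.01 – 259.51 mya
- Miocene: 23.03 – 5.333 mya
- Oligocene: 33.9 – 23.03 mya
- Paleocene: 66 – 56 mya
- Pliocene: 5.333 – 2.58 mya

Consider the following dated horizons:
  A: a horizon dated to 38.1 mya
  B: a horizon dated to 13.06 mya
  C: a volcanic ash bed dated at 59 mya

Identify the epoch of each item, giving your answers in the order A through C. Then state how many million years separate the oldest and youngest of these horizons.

Match each age against the start–end ranges in the excerpt: A = 38.1 Ma → Eocene (56–33.9); B = 13.06 Ma → Miocene (23.03–5.333); C = 59 Ma → Paleocene (66–56).
The largest age is 59 Ma and the smallest is 13.06 Ma; their difference is 45.94 Myr.

A — Eocene; B — Miocene; C — Paleocene; span 45.94 million years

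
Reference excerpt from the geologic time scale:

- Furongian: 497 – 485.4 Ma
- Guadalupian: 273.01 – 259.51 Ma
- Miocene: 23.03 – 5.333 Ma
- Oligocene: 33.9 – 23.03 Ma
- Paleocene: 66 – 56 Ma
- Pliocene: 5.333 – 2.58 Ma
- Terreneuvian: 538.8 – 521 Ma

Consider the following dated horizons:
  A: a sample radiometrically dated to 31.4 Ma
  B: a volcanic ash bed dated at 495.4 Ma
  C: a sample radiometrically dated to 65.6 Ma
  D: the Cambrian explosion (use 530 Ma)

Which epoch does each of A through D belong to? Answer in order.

A: 31.4 Ma lies in 33.9–23.03 Ma, so Oligocene.
B: 495.4 Ma lies in 497–485.4 Ma, so Furongian.
C: 65.6 Ma lies in 66–56 Ma, so Paleocene.
D: 530 Ma lies in 538.8–521 Ma, so Terreneuvian.

A — Oligocene; B — Furongian; C — Paleocene; D — Terreneuvian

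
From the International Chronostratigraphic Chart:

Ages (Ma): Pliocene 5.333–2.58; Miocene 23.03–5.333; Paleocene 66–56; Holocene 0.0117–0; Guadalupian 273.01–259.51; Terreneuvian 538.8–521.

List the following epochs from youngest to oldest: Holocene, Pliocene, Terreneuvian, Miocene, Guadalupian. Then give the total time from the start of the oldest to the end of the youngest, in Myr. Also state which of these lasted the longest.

From the excerpt: Holocene 0.0117–0; Pliocene 5.333–2.58; Terreneuvian 538.8–521; Miocene 23.03–5.333; Guadalupian 273.01–259.51 (Ma).
Larger Ma is earlier, so the oldest is Terreneuvian and the youngest is Holocene; youngest to oldest: Holocene, Pliocene, Miocene, Guadalupian, Terreneuvian.
Oldest start 538.8 minus youngest end 0 gives 538.8 Myr overall.
Individual lengths (start − end): Pliocene 2.753; Terreneuvian 17.8; Guadalupian 13.5; Holocene 0.0117; Miocene 17.697. The largest is Terreneuvian at 17.8 Myr.

Holocene → Pliocene → Miocene → Guadalupian → Terreneuvian; total span 538.8 Myr; longest is Terreneuvian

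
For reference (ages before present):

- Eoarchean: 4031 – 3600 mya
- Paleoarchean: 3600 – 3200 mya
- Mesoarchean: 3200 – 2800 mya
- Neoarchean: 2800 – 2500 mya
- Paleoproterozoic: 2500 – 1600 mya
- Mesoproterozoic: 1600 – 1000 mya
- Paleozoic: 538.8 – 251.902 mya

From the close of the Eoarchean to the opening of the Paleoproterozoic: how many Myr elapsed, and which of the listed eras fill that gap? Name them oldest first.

1100 million years; Paleoarchean, Mesoarchean, Neoarchean

End of Eoarchean = 3600 Ma; start of Paleoproterozoic = 2500 Ma.
Gap = 3600 − 2500 = 1100 Myr.
Eras wholly inside 3600–2500 Ma: Paleoarchean (3600–3200), Mesoarchean (3200–2800), Neoarchean (2800–2500).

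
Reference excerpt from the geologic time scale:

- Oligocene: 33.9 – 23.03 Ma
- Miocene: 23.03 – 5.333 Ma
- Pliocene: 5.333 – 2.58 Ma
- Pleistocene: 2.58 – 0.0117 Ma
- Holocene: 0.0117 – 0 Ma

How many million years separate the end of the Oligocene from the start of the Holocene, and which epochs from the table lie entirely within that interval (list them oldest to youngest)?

23.0183 million years; Miocene, Pliocene, Pleistocene

End of Oligocene = 23.03 Ma; start of Holocene = 0.0117 Ma.
Gap = 23.03 − 0.0117 = 23.0183 Myr.
Epochs wholly inside 23.03–0.0117 Ma: Miocene (23.03–5.333), Pliocene (5.333–2.58), Pleistocene (2.58–0.0117).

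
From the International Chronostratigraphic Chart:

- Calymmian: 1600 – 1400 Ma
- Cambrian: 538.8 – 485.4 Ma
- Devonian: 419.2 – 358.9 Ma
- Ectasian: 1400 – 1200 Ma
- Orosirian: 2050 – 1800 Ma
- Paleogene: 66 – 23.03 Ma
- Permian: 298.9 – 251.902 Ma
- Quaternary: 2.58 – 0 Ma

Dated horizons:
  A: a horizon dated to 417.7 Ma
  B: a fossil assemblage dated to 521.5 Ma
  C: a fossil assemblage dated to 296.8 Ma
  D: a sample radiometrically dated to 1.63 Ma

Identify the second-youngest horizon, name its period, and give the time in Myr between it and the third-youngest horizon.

C, in the Permian; 120.9 million years to A

Sorted youngest-first by Ma: D (1.63), C (296.8), A (417.7), B (521.5).
The second youngest is C at 296.8 Ma, which lies in 298.9–251.902 Ma: the Permian.
The third youngest is A at 417.7 Ma; separation = |296.8 − 417.7| = 120.9 Myr.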